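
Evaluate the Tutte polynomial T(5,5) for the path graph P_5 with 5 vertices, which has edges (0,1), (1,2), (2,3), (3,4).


A path on 5 vertices is a tree with 4 edges.
T(x,y) = x^(4) for any tree.
T(5,5) = 5^4 = 625.

625


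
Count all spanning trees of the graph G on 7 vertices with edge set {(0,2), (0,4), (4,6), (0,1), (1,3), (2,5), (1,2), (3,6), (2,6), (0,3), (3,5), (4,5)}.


By Kirchhoff's matrix tree theorem, the number of spanning trees equals
the determinant of any cofactor of the Laplacian matrix L.
G has 7 vertices and 12 edges.
Computing the (6 x 6) cofactor determinant gives 408.

408


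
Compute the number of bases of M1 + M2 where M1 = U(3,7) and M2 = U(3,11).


Bases of a direct sum M1 + M2: |B| = |B(M1)| * |B(M2)|.
|B(U(3,7))| = C(7,3) = 35.
|B(U(3,11))| = C(11,3) = 165.
Total bases = 35 * 165 = 5775.

5775


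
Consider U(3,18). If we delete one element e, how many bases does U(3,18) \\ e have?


Deleting e from U(3,18) gives U(3,17) since n > r.
Bases of U(3,17) = (17 choose 3) = 680.

680


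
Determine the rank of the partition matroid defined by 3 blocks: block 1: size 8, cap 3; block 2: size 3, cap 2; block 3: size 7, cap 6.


Rank of a partition matroid = sum of min(|Si|, ci) for each block.
= min(8,3) + min(3,2) + min(7,6)
= 3 + 2 + 6
= 11.

11


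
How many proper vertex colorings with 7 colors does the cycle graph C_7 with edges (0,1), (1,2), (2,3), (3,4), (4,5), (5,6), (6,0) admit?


P(C_7, k) = (k-1)^7 + (-1)^7*(k-1).
P(7) = (6)^7 - 6
= 279936 - 6 = 279930.

279930


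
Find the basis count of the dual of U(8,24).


The dual of U(r,n) is U(n-r, n) = U(16,24).
Bases of U(16,24) are all (16)-element subsets.
|B(M*)| = C(24,16) = 24! / (16! * 8!) = 735471.

735471


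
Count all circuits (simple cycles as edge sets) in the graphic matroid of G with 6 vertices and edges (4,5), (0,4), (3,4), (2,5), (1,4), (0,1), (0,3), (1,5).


A circuit in a graphic matroid = edge set of a simple cycle.
G has 6 vertices and 8 edges.
Enumerating all minimal edge subsets forming cycles...
Total circuits found: 6.

6


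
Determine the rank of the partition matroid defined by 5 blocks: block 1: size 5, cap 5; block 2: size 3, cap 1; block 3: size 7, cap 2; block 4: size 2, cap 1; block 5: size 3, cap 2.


Rank of a partition matroid = sum of min(|Si|, ci) for each block.
= min(5,5) + min(3,1) + min(7,2) + min(2,1) + min(3,2)
= 5 + 1 + 2 + 1 + 2
= 11.

11


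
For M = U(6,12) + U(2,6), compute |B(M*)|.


(M1+M2)* = M1* + M2*.
M1* = U(6,12), bases: C(12,6) = 924.
M2* = U(4,6), bases: C(6,4) = 15.
|B(M*)| = 924 * 15 = 13860.

13860


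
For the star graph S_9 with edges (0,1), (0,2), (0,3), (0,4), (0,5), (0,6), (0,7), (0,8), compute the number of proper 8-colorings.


P(tree, k) = k * (k-1)^(8) for any tree on 9 vertices.
P(8) = 8 * 7^8 = 8 * 5764801 = 46118408.

46118408


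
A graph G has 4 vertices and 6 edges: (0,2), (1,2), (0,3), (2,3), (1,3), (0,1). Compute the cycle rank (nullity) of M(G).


Cycle rank (nullity) = |E| - r(M) = |E| - (|V| - c).
|E| = 6, |V| = 4, c = 1.
Nullity = 6 - (4 - 1) = 6 - 3 = 3.

3


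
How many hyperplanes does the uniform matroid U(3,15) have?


Hyperplanes of U(3,15) are flats of rank 2.
In a uniform matroid, these are exactly the (2)-element subsets.
Count = (15 choose 2) = 105.

105


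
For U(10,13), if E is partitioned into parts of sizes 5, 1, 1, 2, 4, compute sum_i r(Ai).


r(Ai) = min(|Ai|, 10) for each part.
Sum = min(5,10) + min(1,10) + min(1,10) + min(2,10) + min(4,10)
    = 5 + 1 + 1 + 2 + 4
    = 13.

13


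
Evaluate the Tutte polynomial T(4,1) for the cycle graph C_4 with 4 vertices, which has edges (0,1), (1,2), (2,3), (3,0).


T(C_4; x,y) = x + x^2 + ... + x^(3) + y.
T(4,1) = 4^1 + 4^2 + 4^3 + 1
= 4 + 16 + 64 + 1
= 85.

85


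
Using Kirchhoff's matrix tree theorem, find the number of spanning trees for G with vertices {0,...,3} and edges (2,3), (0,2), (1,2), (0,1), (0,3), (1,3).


By Kirchhoff's matrix tree theorem, the number of spanning trees equals
the determinant of any cofactor of the Laplacian matrix L.
G has 4 vertices and 6 edges.
Computing the (3 x 3) cofactor determinant gives 16.

16


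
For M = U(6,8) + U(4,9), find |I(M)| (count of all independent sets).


For a direct sum, |I(M1+M2)| = |I(M1)| * |I(M2)|.
|I(U(6,8))| = sum C(8,k) for k=0..6 = 247.
|I(U(4,9))| = sum C(9,k) for k=0..4 = 256.
Total = 247 * 256 = 63232.

63232


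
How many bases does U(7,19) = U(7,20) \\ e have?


Deleting e from U(7,20) gives U(7,19) since n > r.
Bases of U(7,19) = C(19,7) = 50388.

50388


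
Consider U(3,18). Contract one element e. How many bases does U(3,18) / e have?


Contracting e from U(3,18) gives U(2,17).
Bases of U(2,17) = C(17,2) = 17! / (2! * 15!) = 136.

136


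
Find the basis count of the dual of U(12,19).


The dual of U(r,n) is U(n-r, n) = U(7,19).
Bases of U(7,19) are all (7)-element subsets.
|B(M*)| = C(19,7) = 19! / (7! * 12!) = 50388.

50388


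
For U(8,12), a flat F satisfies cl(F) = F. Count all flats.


Flats of U(8,12): every subset of size < 8 is a flat, plus E itself.
Count = (12 choose 0) + (12 choose 1) + (12 choose 2) + (12 choose 3) + (12 choose 4) + (12 choose 5) + (12 choose 6) + (12 choose 7) + 1
     = 1 + 12 + 66 + 220 + 495 + 792 + 924 + 792 + 1
     = 3303.

3303


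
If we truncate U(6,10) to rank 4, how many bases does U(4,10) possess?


Truncating U(6,10) to rank 4 gives U(4,10).
Bases of U(4,10) are all 4-element subsets of 10 elements.
Number of bases = C(10,4) = (10 * 9 * 8 * 7) / (1 * 2 * 3 * 4) = 210.

210


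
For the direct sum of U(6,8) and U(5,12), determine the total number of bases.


Bases of a direct sum M1 + M2: |B| = |B(M1)| * |B(M2)|.
|B(U(6,8))| = C(8,6) = 28.
|B(U(5,12))| = C(12,5) = 792.
Total bases = 28 * 792 = 22176.

22176


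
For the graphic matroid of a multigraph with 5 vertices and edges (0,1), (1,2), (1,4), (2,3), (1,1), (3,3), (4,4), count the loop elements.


In a graphic matroid, a loop is a self-loop edge (u,u) with rank 0.
Examining all 7 edges for self-loops...
Self-loops found: (1,1), (3,3), (4,4)
Number of loops = 3.

3


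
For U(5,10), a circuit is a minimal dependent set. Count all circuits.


In U(5,10), circuits are the (6)-element subsets.
Any set of 6 elements is dependent, and removing any one element gives
an independent set of size 5, so it is a minimal dependent set.
Number of circuits = (10 choose 6) = 210.

210


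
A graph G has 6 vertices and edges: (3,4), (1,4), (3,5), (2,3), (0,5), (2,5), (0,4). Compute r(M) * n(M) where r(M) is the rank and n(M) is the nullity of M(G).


r(M) = |V| - c = 6 - 1 = 5.
nullity = |E| - r(M) = 7 - 5 = 2.
Product = 5 * 2 = 10.

10


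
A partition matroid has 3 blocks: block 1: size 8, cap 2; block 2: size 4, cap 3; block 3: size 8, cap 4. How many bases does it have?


A basis picks exactly ci elements from block i.
Number of bases = product of C(|Si|, ci).
= C(8,2) * C(4,3) * C(8,4)
= 28 * 4 * 70
= 7840.

7840


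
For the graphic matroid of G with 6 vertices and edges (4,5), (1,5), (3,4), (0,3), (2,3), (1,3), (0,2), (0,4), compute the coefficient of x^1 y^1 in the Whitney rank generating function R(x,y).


R(x,y) = sum over A in 2^E of x^(r(E)-r(A)) * y^(|A|-r(A)).
G has 6 vertices, 8 edges. r(E) = 5.
Enumerate all 2^8 = 256 subsets.
Count subsets with r(E)-r(A)=1 and |A|-r(A)=1: 26.

26


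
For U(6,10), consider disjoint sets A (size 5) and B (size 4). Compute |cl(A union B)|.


|A union B| = 5 + 4 = 9 (disjoint).
In U(6,10), cl(S) = S if |S| < 6, else cl(S) = E.
Since 9 >= 6, cl(A union B) = E.
|cl(A union B)| = 10.

10


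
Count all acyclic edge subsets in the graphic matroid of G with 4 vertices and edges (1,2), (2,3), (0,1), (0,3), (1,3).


An independent set in a graphic matroid is an acyclic edge subset.
G has 4 vertices and 5 edges.
Enumerate all 2^5 = 32 subsets, checking for acyclicity.
Total independent sets = 24.

24


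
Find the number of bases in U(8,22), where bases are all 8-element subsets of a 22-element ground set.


Bases of U(8,22) are all 8-element subsets of the 22-element ground set.
Number of bases = C(22,8).
C(22,8) = 22! / (8! * 14!) = 319770.

319770


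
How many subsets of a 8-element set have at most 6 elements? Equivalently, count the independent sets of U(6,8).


Independent sets of U(6,8) are all subsets of size <= 6.
Count = C(8,0) + C(8,1) + C(8,2) + C(8,3) + C(8,4) + C(8,5) + C(8,6)
     = 1 + 8 + 28 + 56 + 70 + 56 + 28
     = 247.

247


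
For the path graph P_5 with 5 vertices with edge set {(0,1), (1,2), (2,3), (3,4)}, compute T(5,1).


A path on 5 vertices is a tree with 4 edges.
T(x,y) = x^(4) for any tree.
T(5,1) = 5^4 = 625.

625


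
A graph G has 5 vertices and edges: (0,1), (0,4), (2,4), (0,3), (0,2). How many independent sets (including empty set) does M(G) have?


An independent set in a graphic matroid is an acyclic edge subset.
G has 5 vertices and 5 edges.
Enumerate all 2^5 = 32 subsets, checking for acyclicity.
Total independent sets = 28.

28


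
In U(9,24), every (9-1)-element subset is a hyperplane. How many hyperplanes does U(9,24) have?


Hyperplanes of U(9,24) are flats of rank 8.
In a uniform matroid, these are exactly the (8)-element subsets.
Count = C(24,8) = 24! / (8! * 16!) = 735471.

735471


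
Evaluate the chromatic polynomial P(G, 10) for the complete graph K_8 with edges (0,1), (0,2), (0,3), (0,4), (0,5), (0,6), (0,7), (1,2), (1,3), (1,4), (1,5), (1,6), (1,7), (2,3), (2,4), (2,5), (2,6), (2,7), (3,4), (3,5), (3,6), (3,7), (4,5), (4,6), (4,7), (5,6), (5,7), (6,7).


P(K_8, k) = k(k-1)(k-2)...(k-7).
P(10) = (10) * (9) * (8) * (7) * (6) * (5) * (4) * (3) = 1814400.

1814400


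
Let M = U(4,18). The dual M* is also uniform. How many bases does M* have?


The dual of U(r,n) is U(n-r, n) = U(14,18).
Bases of U(14,18) are all (14)-element subsets.
|B(M*)| = C(18,14) = 18! / (14! * 4!) = 3060.

3060


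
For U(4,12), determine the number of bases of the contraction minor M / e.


Contracting e from U(4,12) gives U(3,11).
Bases of U(3,11) = C(11,3) = (11 * 10 * 9) / (1 * 2 * 3) = 165.

165


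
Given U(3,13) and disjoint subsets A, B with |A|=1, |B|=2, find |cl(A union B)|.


|A union B| = 1 + 2 = 3 (disjoint).
In U(3,13), cl(S) = S if |S| < 3, else cl(S) = E.
Since 3 >= 3, cl(A union B) = E.
|cl(A union B)| = 13.

13


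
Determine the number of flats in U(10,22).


Flats of U(10,22): every subset of size < 10 is a flat, plus E itself.
Count = (22 choose 0) + (22 choose 1) + (22 choose 2) + (22 choose 3) + (22 choose 4) + (22 choose 5) + (22 choose 6) + (22 choose 7) + (22 choose 8) + (22 choose 9) + 1
     = 1 + 22 + 231 + 1540 + 7315 + 26334 + 74613 + 170544 + 319770 + 497420 + 1
     = 1097791.

1097791


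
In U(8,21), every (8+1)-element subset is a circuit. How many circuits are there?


In U(8,21), circuits are the (9)-element subsets.
Any set of 9 elements is dependent, and removing any one element gives
an independent set of size 8, so it is a minimal dependent set.
Number of circuits = C(21,9) = 21! / (9! * 12!) = 293930.

293930


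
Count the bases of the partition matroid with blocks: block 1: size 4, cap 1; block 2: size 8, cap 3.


A basis picks exactly ci elements from block i.
Number of bases = product of C(|Si|, ci).
= C(4,1) * C(8,3)
= 4 * 56
= 224.

224


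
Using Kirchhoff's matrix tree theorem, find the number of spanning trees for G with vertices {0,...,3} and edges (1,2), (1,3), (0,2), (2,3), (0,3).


By Kirchhoff's matrix tree theorem, the number of spanning trees equals
the determinant of any cofactor of the Laplacian matrix L.
G has 4 vertices and 5 edges.
Computing the (3 x 3) cofactor determinant gives 8.

8


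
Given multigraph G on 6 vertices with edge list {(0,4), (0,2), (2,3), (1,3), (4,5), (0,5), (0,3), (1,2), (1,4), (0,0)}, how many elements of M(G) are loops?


In a graphic matroid, a loop is a self-loop edge (u,u) with rank 0.
Examining all 10 edges for self-loops...
Self-loops found: (0,0)
Number of loops = 1.

1


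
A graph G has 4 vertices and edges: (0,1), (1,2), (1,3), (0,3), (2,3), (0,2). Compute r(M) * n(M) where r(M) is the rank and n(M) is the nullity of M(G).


r(M) = |V| - c = 4 - 1 = 3.
nullity = |E| - r(M) = 6 - 3 = 3.
Product = 3 * 3 = 9.

9


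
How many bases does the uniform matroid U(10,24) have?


Bases of U(10,24) are all 10-element subsets of the 24-element ground set.
Number of bases = C(24,10).
C(24,10) = 24! / (10! * 14!) = 1961256.

1961256


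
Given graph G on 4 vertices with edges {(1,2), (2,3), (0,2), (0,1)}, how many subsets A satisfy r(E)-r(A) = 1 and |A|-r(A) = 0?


R(x,y) = sum over A in 2^E of x^(r(E)-r(A)) * y^(|A|-r(A)).
G has 4 vertices, 4 edges. r(E) = 3.
Enumerate all 2^4 = 16 subsets.
Count subsets with r(E)-r(A)=1 and |A|-r(A)=0: 6.

6


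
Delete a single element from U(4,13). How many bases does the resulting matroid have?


Deleting e from U(4,13) gives U(4,12) since n > r.
Bases of U(4,12) = C(12,4) = 12! / (4! * 8!) = 495.

495


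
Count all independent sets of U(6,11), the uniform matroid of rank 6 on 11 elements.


Independent sets of U(6,11) are all subsets of size <= 6.
Count = C(11,0) + C(11,1) + C(11,2) + C(11,3) + C(11,4) + C(11,5) + C(11,6)
     = 1 + 11 + 55 + 165 + 330 + 462 + 462
     = 1486.

1486


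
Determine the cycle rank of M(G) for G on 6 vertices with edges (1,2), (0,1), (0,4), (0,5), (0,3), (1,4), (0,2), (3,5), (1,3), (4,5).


Cycle rank (nullity) = |E| - r(M) = |E| - (|V| - c).
|E| = 10, |V| = 6, c = 1.
Nullity = 10 - (6 - 1) = 10 - 5 = 5.

5


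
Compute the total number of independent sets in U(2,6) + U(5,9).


For a direct sum, |I(M1+M2)| = |I(M1)| * |I(M2)|.
|I(U(2,6))| = sum C(6,k) for k=0..2 = 22.
|I(U(5,9))| = sum C(9,k) for k=0..5 = 382.
Total = 22 * 382 = 8404.

8404


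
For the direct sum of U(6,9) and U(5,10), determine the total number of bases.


Bases of a direct sum M1 + M2: |B| = |B(M1)| * |B(M2)|.
|B(U(6,9))| = C(9,6) = 84.
|B(U(5,10))| = C(10,5) = 252.
Total bases = 84 * 252 = 21168.

21168


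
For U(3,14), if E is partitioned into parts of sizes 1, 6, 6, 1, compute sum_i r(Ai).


r(Ai) = min(|Ai|, 3) for each part.
Sum = min(1,3) + min(6,3) + min(6,3) + min(1,3)
    = 1 + 3 + 3 + 1
    = 8.

8


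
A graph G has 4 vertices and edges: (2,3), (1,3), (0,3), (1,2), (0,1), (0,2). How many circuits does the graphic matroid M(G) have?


A circuit in a graphic matroid = edge set of a simple cycle.
G has 4 vertices and 6 edges.
Enumerating all minimal edge subsets forming cycles...
Total circuits found: 7.

7


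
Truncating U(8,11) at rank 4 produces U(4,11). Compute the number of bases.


Truncating U(8,11) to rank 4 gives U(4,11).
Bases of U(4,11) are all 4-element subsets of 11 elements.
Number of bases = (11 choose 4) = 330.

330


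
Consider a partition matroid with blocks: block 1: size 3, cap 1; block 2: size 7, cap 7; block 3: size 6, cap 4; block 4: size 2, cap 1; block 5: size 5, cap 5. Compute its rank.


Rank of a partition matroid = sum of min(|Si|, ci) for each block.
= min(3,1) + min(7,7) + min(6,4) + min(2,1) + min(5,5)
= 1 + 7 + 4 + 1 + 5
= 18.

18


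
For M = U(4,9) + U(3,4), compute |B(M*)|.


(M1+M2)* = M1* + M2*.
M1* = U(5,9), bases: C(9,5) = 126.
M2* = U(1,4), bases: C(4,1) = 4.
|B(M*)| = 126 * 4 = 504.

504


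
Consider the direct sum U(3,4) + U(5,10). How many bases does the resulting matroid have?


Bases of a direct sum M1 + M2: |B| = |B(M1)| * |B(M2)|.
|B(U(3,4))| = C(4,3) = 4.
|B(U(5,10))| = C(10,5) = 252.
Total bases = 4 * 252 = 1008.

1008


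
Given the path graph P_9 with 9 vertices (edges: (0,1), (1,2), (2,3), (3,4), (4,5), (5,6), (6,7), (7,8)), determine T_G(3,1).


A path on 9 vertices is a tree with 8 edges.
T(x,y) = x^(8) for any tree.
T(3,1) = 3^8 = 6561.

6561


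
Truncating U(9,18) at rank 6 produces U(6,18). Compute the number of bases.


Truncating U(9,18) to rank 6 gives U(6,18).
Bases of U(6,18) are all 6-element subsets of 18 elements.
Number of bases = C(18,6) = 18! / (6! * 12!) = 18564.

18564


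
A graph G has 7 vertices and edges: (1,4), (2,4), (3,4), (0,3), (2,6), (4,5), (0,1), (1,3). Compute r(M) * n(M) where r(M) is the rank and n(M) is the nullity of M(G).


r(M) = |V| - c = 7 - 1 = 6.
nullity = |E| - r(M) = 8 - 6 = 2.
Product = 6 * 2 = 12.

12


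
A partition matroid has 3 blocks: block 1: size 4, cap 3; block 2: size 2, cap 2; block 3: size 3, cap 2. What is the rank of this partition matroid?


Rank of a partition matroid = sum of min(|Si|, ci) for each block.
= min(4,3) + min(2,2) + min(3,2)
= 3 + 2 + 2
= 7.

7


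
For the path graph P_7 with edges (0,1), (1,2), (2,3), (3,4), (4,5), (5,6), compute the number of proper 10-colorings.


P(P_7, k) = k * (k-1)^(6).
P(10) = 10 * 9^6 = 10 * 531441 = 5314410.

5314410


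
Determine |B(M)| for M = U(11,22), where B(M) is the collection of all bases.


Bases of U(11,22) are all 11-element subsets of the 22-element ground set.
Number of bases = C(22,11).
C(22,11) = 22! / (11! * 11!) = 705432.

705432


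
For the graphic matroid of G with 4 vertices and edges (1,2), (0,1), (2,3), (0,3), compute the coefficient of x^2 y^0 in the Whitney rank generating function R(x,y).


R(x,y) = sum over A in 2^E of x^(r(E)-r(A)) * y^(|A|-r(A)).
G has 4 vertices, 4 edges. r(E) = 3.
Enumerate all 2^4 = 16 subsets.
Count subsets with r(E)-r(A)=2 and |A|-r(A)=0: 4.

4


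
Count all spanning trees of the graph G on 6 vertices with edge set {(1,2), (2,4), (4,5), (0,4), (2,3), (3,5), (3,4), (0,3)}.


By Kirchhoff's matrix tree theorem, the number of spanning trees equals
the determinant of any cofactor of the Laplacian matrix L.
G has 6 vertices and 8 edges.
Computing the (5 x 5) cofactor determinant gives 20.

20


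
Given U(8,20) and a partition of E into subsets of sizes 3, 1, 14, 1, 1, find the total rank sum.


r(Ai) = min(|Ai|, 8) for each part.
Sum = min(3,8) + min(1,8) + min(14,8) + min(1,8) + min(1,8)
    = 3 + 1 + 8 + 1 + 1
    = 14.

14


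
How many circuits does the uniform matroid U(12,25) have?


In U(12,25), circuits are the (13)-element subsets.
Any set of 13 elements is dependent, and removing any one element gives
an independent set of size 12, so it is a minimal dependent set.
Number of circuits = C(25,13) = 5200300.

5200300


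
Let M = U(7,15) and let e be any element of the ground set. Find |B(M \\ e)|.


Deleting e from U(7,15) gives U(7,14) since n > r.
Bases of U(7,14) = (14 choose 7) = 3432.

3432


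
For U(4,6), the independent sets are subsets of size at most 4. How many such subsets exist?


Independent sets of U(4,6) are all subsets of size <= 4.
Count = C(6,0) + C(6,1) + C(6,2) + C(6,3) + C(6,4)
     = 1 + 6 + 15 + 20 + 15
     = 57.

57


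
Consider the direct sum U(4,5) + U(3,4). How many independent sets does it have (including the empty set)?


For a direct sum, |I(M1+M2)| = |I(M1)| * |I(M2)|.
|I(U(4,5))| = sum C(5,k) for k=0..4 = 31.
|I(U(3,4))| = sum C(4,k) for k=0..3 = 15.
Total = 31 * 15 = 465.

465


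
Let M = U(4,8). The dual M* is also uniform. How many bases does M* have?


The dual of U(r,n) is U(n-r, n) = U(4,8).
Bases of U(4,8) are all (4)-element subsets.
|B(M*)| = C(8,4) = 8! / (4! * 4!) = 70.

70


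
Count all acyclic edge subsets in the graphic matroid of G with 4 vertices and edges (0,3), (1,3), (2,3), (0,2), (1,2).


An independent set in a graphic matroid is an acyclic edge subset.
G has 4 vertices and 5 edges.
Enumerate all 2^5 = 32 subsets, checking for acyclicity.
Total independent sets = 24.

24


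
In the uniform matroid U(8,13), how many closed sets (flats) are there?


Flats of U(8,13): every subset of size < 8 is a flat, plus E itself.
Count = (13 choose 0) + (13 choose 1) + (13 choose 2) + (13 choose 3) + (13 choose 4) + (13 choose 5) + (13 choose 6) + (13 choose 7) + 1
     = 1 + 13 + 78 + 286 + 715 + 1287 + 1716 + 1716 + 1
     = 5813.

5813


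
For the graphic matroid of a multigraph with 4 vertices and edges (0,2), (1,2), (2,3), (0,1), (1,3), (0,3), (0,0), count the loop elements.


In a graphic matroid, a loop is a self-loop edge (u,u) with rank 0.
Examining all 7 edges for self-loops...
Self-loops found: (0,0)
Number of loops = 1.

1


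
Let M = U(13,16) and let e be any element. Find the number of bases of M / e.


Contracting e from U(13,16) gives U(12,15).
Bases of U(12,15) = (15 choose 12) = 455.

455


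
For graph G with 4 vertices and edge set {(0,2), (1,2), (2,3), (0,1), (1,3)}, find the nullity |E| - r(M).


Cycle rank (nullity) = |E| - r(M) = |E| - (|V| - c).
|E| = 5, |V| = 4, c = 1.
Nullity = 5 - (4 - 1) = 5 - 3 = 2.

2


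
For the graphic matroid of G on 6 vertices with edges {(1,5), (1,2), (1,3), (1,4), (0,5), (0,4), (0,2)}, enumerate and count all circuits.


A circuit in a graphic matroid = edge set of a simple cycle.
G has 6 vertices and 7 edges.
Enumerating all minimal edge subsets forming cycles...
Total circuits found: 3.

3


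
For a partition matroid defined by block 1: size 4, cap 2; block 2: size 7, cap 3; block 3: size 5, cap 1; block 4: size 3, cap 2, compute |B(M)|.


A basis picks exactly ci elements from block i.
Number of bases = product of C(|Si|, ci).
= C(4,2) * C(7,3) * C(5,1) * C(3,2)
= 6 * 35 * 5 * 3
= 3150.

3150


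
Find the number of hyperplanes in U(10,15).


Hyperplanes of U(10,15) are flats of rank 9.
In a uniform matroid, these are exactly the (9)-element subsets.
Count = C(15,9) = 15! / (9! * 6!) = 5005.

5005


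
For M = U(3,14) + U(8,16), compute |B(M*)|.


(M1+M2)* = M1* + M2*.
M1* = U(11,14), bases: C(14,11) = 364.
M2* = U(8,16), bases: C(16,8) = 12870.
|B(M*)| = 364 * 12870 = 4684680.

4684680


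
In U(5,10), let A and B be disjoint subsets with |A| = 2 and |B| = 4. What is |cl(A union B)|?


|A union B| = 2 + 4 = 6 (disjoint).
In U(5,10), cl(S) = S if |S| < 5, else cl(S) = E.
Since 6 >= 5, cl(A union B) = E.
|cl(A union B)| = 10.

10


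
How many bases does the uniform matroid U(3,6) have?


Bases of U(3,6) are all 3-element subsets of the 6-element ground set.
Number of bases = C(6,3).
C(6,3) = (6 * 5 * 4) / (1 * 2 * 3) = 20.

20


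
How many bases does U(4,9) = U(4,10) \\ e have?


Deleting e from U(4,10) gives U(4,9) since n > r.
Bases of U(4,9) = (9 choose 4) = 126.

126


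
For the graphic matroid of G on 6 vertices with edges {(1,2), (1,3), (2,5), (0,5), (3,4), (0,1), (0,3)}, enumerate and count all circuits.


A circuit in a graphic matroid = edge set of a simple cycle.
G has 6 vertices and 7 edges.
Enumerating all minimal edge subsets forming cycles...
Total circuits found: 3.

3


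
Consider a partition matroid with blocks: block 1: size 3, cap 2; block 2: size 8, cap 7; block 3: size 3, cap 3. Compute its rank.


Rank of a partition matroid = sum of min(|Si|, ci) for each block.
= min(3,2) + min(8,7) + min(3,3)
= 2 + 7 + 3
= 12.

12


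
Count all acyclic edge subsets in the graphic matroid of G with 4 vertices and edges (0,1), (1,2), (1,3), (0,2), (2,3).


An independent set in a graphic matroid is an acyclic edge subset.
G has 4 vertices and 5 edges.
Enumerate all 2^5 = 32 subsets, checking for acyclicity.
Total independent sets = 24.

24


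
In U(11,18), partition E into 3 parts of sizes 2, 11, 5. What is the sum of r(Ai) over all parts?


r(Ai) = min(|Ai|, 11) for each part.
Sum = min(2,11) + min(11,11) + min(5,11)
    = 2 + 11 + 5
    = 18.

18


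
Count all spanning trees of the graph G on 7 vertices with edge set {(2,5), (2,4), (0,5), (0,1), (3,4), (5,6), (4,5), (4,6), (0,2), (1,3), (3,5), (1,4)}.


By Kirchhoff's matrix tree theorem, the number of spanning trees equals
the determinant of any cofactor of the Laplacian matrix L.
G has 7 vertices and 12 edges.
Computing the (6 x 6) cofactor determinant gives 315.

315


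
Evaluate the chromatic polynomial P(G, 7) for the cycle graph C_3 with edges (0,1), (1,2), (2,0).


P(C_3, k) = (k-1)^3 + (-1)^3*(k-1).
P(7) = (6)^3 - 6
= 216 - 6 = 210.

210


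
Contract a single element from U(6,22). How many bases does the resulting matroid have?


Contracting e from U(6,22) gives U(5,21).
Bases of U(5,21) = C(21,5) = 21! / (5! * 16!) = 20349.

20349


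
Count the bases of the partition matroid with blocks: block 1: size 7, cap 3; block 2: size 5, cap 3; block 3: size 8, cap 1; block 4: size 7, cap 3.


A basis picks exactly ci elements from block i.
Number of bases = product of C(|Si|, ci).
= C(7,3) * C(5,3) * C(8,1) * C(7,3)
= 35 * 10 * 8 * 35
= 98000.

98000


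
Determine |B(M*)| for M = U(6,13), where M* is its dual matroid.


The dual of U(r,n) is U(n-r, n) = U(7,13).
Bases of U(7,13) are all (7)-element subsets.
|B(M*)| = C(13,7) = 1716.

1716


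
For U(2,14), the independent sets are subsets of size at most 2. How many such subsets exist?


Independent sets of U(2,14) are all subsets of size <= 2.
Count = C(14,0) + C(14,1) + C(14,2)
     = 1 + 14 + 91
     = 106.

106


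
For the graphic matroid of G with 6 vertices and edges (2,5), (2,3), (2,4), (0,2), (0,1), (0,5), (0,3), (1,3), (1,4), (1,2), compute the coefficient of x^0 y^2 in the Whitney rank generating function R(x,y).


R(x,y) = sum over A in 2^E of x^(r(E)-r(A)) * y^(|A|-r(A)).
G has 6 vertices, 10 edges. r(E) = 5.
Enumerate all 2^10 = 1024 subsets.
Count subsets with r(E)-r(A)=0 and |A|-r(A)=2: 103.

103


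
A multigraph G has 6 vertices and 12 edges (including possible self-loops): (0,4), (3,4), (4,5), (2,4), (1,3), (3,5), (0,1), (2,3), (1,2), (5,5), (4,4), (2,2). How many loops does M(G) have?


In a graphic matroid, a loop is a self-loop edge (u,u) with rank 0.
Examining all 12 edges for self-loops...
Self-loops found: (5,5), (4,4), (2,2)
Number of loops = 3.

3


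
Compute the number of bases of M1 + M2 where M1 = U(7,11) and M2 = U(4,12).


Bases of a direct sum M1 + M2: |B| = |B(M1)| * |B(M2)|.
|B(U(7,11))| = C(11,7) = 330.
|B(U(4,12))| = C(12,4) = 495.
Total bases = 330 * 495 = 163350.

163350


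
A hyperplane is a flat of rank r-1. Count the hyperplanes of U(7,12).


Hyperplanes of U(7,12) are flats of rank 6.
In a uniform matroid, these are exactly the (6)-element subsets.
Count = (12 choose 6) = 924.

924


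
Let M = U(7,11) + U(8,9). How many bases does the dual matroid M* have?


(M1+M2)* = M1* + M2*.
M1* = U(4,11), bases: C(11,4) = 330.
M2* = U(1,9), bases: C(9,1) = 9.
|B(M*)| = 330 * 9 = 2970.

2970


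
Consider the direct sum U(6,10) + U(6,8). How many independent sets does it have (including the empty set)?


For a direct sum, |I(M1+M2)| = |I(M1)| * |I(M2)|.
|I(U(6,10))| = sum C(10,k) for k=0..6 = 848.
|I(U(6,8))| = sum C(8,k) for k=0..6 = 247.
Total = 848 * 247 = 209456.

209456


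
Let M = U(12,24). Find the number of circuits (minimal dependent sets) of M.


In U(12,24), circuits are the (13)-element subsets.
Any set of 13 elements is dependent, and removing any one element gives
an independent set of size 12, so it is a minimal dependent set.
Number of circuits = C(24,13) = 2496144.

2496144


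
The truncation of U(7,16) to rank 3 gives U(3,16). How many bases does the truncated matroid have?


Truncating U(7,16) to rank 3 gives U(3,16).
Bases of U(3,16) are all 3-element subsets of 16 elements.
Number of bases = C(16,3) = (16 * 15 * 14) / (1 * 2 * 3) = 560.

560


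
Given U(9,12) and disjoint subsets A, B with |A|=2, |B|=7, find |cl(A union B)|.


|A union B| = 2 + 7 = 9 (disjoint).
In U(9,12), cl(S) = S if |S| < 9, else cl(S) = E.
Since 9 >= 9, cl(A union B) = E.
|cl(A union B)| = 12.

12


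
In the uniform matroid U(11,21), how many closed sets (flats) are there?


Flats of U(11,21): every subset of size < 11 is a flat, plus E itself.
Count = (21 choose 0) + (21 choose 1) + (21 choose 2) + (21 choose 3) + (21 choose 4) + (21 choose 5) + (21 choose 6) + (21 choose 7) + (21 choose 8) + (21 choose 9) + (21 choose 10) + 1
     = 1 + 21 + 210 + 1330 + 5985 + 20349 + 54264 + 116280 + 203490 + 293930 + 352716 + 1
     = 1048577.

1048577


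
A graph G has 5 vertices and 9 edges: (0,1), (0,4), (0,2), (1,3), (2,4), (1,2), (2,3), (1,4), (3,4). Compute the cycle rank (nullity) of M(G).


Cycle rank (nullity) = |E| - r(M) = |E| - (|V| - c).
|E| = 9, |V| = 5, c = 1.
Nullity = 9 - (5 - 1) = 9 - 4 = 5.

5


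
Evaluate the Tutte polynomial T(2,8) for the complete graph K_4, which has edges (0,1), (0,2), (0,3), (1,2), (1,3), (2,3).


T(K_4; x,y) = x^3 + 3x^2 + 4xy + 2x + y^3 + 3y^2 + 2y.
Substituting x=2, y=8:
= 8 + 12 + 64 + 4 + 512 + 192 + 16
= 808.

808


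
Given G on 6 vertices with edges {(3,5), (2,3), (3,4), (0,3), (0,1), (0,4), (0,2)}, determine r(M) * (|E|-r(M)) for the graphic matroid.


r(M) = |V| - c = 6 - 1 = 5.
nullity = |E| - r(M) = 7 - 5 = 2.
Product = 5 * 2 = 10.

10


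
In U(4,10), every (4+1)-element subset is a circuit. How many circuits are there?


In U(4,10), circuits are the (5)-element subsets.
Any set of 5 elements is dependent, and removing any one element gives
an independent set of size 4, so it is a minimal dependent set.
Number of circuits = (10 choose 5) = 252.

252


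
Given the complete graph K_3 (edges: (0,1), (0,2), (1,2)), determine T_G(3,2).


T(K_3; x,y) = x^2 + x + y.
T(3,2) = 9 + 3 + 2 = 14.

14


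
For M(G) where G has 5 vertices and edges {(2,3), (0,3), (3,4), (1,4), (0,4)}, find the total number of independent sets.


An independent set in a graphic matroid is an acyclic edge subset.
G has 5 vertices and 5 edges.
Enumerate all 2^5 = 32 subsets, checking for acyclicity.
Total independent sets = 28.

28


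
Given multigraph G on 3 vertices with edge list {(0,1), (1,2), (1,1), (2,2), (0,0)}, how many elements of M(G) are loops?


In a graphic matroid, a loop is a self-loop edge (u,u) with rank 0.
Examining all 5 edges for self-loops...
Self-loops found: (1,1), (2,2), (0,0)
Number of loops = 3.

3


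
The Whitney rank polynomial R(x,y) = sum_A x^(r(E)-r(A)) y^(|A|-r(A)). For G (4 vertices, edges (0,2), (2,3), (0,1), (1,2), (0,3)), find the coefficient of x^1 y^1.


R(x,y) = sum over A in 2^E of x^(r(E)-r(A)) * y^(|A|-r(A)).
G has 4 vertices, 5 edges. r(E) = 3.
Enumerate all 2^5 = 32 subsets.
Count subsets with r(E)-r(A)=1 and |A|-r(A)=1: 2.

2


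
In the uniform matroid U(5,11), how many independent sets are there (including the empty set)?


Independent sets of U(5,11) are all subsets of size <= 5.
Count = C(11,0) + C(11,1) + C(11,2) + C(11,3) + C(11,4) + C(11,5)
     = 1 + 11 + 55 + 165 + 330 + 462
     = 1024.

1024


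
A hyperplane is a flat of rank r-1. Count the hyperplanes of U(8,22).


Hyperplanes of U(8,22) are flats of rank 7.
In a uniform matroid, these are exactly the (7)-element subsets.
Count = C(22,7) = 170544.

170544


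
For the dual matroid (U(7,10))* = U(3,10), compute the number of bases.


The dual of U(r,n) is U(n-r, n) = U(3,10).
Bases of U(3,10) are all (3)-element subsets.
|B(M*)| = C(10,3) = (10 * 9 * 8) / (1 * 2 * 3) = 120.

120


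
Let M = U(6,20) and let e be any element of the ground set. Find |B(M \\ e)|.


Deleting e from U(6,20) gives U(6,19) since n > r.
Bases of U(6,19) = (19 choose 6) = 27132.

27132


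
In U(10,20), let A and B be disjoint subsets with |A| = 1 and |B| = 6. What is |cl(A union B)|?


|A union B| = 1 + 6 = 7 (disjoint).
In U(10,20), cl(S) = S if |S| < 10, else cl(S) = E.
Since 7 < 10, cl(A union B) = A union B.
|cl(A union B)| = 7.

7


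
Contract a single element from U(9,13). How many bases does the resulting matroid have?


Contracting e from U(9,13) gives U(8,12).
Bases of U(8,12) = (12 choose 8) = 495.

495


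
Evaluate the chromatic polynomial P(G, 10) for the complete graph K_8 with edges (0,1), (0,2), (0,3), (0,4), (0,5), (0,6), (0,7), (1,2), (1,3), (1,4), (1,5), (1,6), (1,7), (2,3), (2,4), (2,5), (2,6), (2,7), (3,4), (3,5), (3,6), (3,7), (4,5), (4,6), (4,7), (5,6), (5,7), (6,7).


P(K_8, k) = k(k-1)(k-2)...(k-7).
P(10) = (10) * (9) * (8) * (7) * (6) * (5) * (4) * (3) = 1814400.

1814400


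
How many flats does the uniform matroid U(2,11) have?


Flats of U(2,11): every subset of size < 2 is a flat, plus E itself.
Count = (11 choose 0) + (11 choose 1) + 1
     = 1 + 11 + 1
     = 13.

13


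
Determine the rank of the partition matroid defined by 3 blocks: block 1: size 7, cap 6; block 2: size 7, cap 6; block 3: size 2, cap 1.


Rank of a partition matroid = sum of min(|Si|, ci) for each block.
= min(7,6) + min(7,6) + min(2,1)
= 6 + 6 + 1
= 13.

13


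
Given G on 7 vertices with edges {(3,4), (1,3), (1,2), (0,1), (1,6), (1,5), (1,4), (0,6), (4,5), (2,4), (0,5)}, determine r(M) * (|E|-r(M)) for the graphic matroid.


r(M) = |V| - c = 7 - 1 = 6.
nullity = |E| - r(M) = 11 - 6 = 5.
Product = 6 * 5 = 30.

30


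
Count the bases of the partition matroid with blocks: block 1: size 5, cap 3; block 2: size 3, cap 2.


A basis picks exactly ci elements from block i.
Number of bases = product of C(|Si|, ci).
= C(5,3) * C(3,2)
= 10 * 3
= 30.

30


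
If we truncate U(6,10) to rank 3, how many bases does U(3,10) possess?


Truncating U(6,10) to rank 3 gives U(3,10).
Bases of U(3,10) are all 3-element subsets of 10 elements.
Number of bases = (10 choose 3) = 120.

120


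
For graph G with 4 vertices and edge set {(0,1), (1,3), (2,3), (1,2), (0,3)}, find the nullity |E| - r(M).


Cycle rank (nullity) = |E| - r(M) = |E| - (|V| - c).
|E| = 5, |V| = 4, c = 1.
Nullity = 5 - (4 - 1) = 5 - 3 = 2.

2


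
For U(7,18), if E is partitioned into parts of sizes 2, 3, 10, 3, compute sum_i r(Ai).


r(Ai) = min(|Ai|, 7) for each part.
Sum = min(2,7) + min(3,7) + min(10,7) + min(3,7)
    = 2 + 3 + 7 + 3
    = 15.

15


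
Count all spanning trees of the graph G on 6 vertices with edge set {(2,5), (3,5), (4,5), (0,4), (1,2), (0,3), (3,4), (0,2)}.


By Kirchhoff's matrix tree theorem, the number of spanning trees equals
the determinant of any cofactor of the Laplacian matrix L.
G has 6 vertices and 8 edges.
Computing the (5 x 5) cofactor determinant gives 24.

24


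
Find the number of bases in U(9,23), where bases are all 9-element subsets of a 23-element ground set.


Bases of U(9,23) are all 9-element subsets of the 23-element ground set.
Number of bases = C(23,9).
C(23,9) = 817190.

817190


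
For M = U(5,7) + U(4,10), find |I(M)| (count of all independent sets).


For a direct sum, |I(M1+M2)| = |I(M1)| * |I(M2)|.
|I(U(5,7))| = sum C(7,k) for k=0..5 = 120.
|I(U(4,10))| = sum C(10,k) for k=0..4 = 386.
Total = 120 * 386 = 46320.

46320


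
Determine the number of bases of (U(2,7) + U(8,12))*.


(M1+M2)* = M1* + M2*.
M1* = U(5,7), bases: C(7,5) = 21.
M2* = U(4,12), bases: C(12,4) = 495.
|B(M*)| = 21 * 495 = 10395.

10395


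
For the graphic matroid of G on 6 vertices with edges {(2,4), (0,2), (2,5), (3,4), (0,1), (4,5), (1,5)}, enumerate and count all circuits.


A circuit in a graphic matroid = edge set of a simple cycle.
G has 6 vertices and 7 edges.
Enumerating all minimal edge subsets forming cycles...
Total circuits found: 3.

3


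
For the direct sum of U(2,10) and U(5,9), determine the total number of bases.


Bases of a direct sum M1 + M2: |B| = |B(M1)| * |B(M2)|.
|B(U(2,10))| = C(10,2) = 45.
|B(U(5,9))| = C(9,5) = 126.
Total bases = 45 * 126 = 5670.

5670


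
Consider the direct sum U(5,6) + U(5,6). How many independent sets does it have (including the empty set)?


For a direct sum, |I(M1+M2)| = |I(M1)| * |I(M2)|.
|I(U(5,6))| = sum C(6,k) for k=0..5 = 63.
|I(U(5,6))| = sum C(6,k) for k=0..5 = 63.
Total = 63 * 63 = 3969.

3969


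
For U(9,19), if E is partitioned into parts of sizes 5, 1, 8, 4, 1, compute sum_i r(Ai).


r(Ai) = min(|Ai|, 9) for each part.
Sum = min(5,9) + min(1,9) + min(8,9) + min(4,9) + min(1,9)
    = 5 + 1 + 8 + 4 + 1
    = 19.

19


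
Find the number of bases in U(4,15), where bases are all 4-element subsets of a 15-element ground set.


Bases of U(4,15) are all 4-element subsets of the 15-element ground set.
Number of bases = C(15,4).
C(15,4) = 15! / (4! * 11!) = 1365.

1365


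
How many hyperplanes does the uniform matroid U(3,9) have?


Hyperplanes of U(3,9) are flats of rank 2.
In a uniform matroid, these are exactly the (2)-element subsets.
Count = (9 choose 2) = 36.

36


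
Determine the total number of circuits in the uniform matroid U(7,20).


In U(7,20), circuits are the (8)-element subsets.
Any set of 8 elements is dependent, and removing any one element gives
an independent set of size 7, so it is a minimal dependent set.
Number of circuits = C(20,8) = 20! / (8! * 12!) = 125970.

125970


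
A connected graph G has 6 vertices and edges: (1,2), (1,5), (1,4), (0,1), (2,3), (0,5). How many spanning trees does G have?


By Kirchhoff's matrix tree theorem, the number of spanning trees equals
the determinant of any cofactor of the Laplacian matrix L.
G has 6 vertices and 6 edges.
Computing the (5 x 5) cofactor determinant gives 3.

3


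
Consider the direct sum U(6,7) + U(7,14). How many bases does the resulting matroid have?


Bases of a direct sum M1 + M2: |B| = |B(M1)| * |B(M2)|.
|B(U(6,7))| = C(7,6) = 7.
|B(U(7,14))| = C(14,7) = 3432.
Total bases = 7 * 3432 = 24024.

24024


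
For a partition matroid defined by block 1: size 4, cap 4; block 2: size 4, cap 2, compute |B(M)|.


A basis picks exactly ci elements from block i.
Number of bases = product of C(|Si|, ci).
= C(4,4) * C(4,2)
= 1 * 6
= 6.

6


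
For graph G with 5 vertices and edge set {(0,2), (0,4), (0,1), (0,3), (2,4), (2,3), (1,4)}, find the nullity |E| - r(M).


Cycle rank (nullity) = |E| - r(M) = |E| - (|V| - c).
|E| = 7, |V| = 5, c = 1.
Nullity = 7 - (5 - 1) = 7 - 4 = 3.

3


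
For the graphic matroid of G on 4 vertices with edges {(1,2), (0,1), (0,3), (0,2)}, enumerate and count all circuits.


A circuit in a graphic matroid = edge set of a simple cycle.
G has 4 vertices and 4 edges.
Enumerating all minimal edge subsets forming cycles...
Total circuits found: 1.

1


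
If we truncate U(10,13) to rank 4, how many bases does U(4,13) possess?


Truncating U(10,13) to rank 4 gives U(4,13).
Bases of U(4,13) are all 4-element subsets of 13 elements.
Number of bases = C(13,4) = (13 * 12 * 11 * 10) / (1 * 2 * 3 * 4) = 715.

715


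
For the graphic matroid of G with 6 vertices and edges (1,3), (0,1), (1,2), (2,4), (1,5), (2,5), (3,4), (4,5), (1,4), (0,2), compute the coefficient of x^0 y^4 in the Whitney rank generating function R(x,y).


R(x,y) = sum over A in 2^E of x^(r(E)-r(A)) * y^(|A|-r(A)).
G has 6 vertices, 10 edges. r(E) = 5.
Enumerate all 2^10 = 1024 subsets.
Count subsets with r(E)-r(A)=0 and |A|-r(A)=4: 10.

10


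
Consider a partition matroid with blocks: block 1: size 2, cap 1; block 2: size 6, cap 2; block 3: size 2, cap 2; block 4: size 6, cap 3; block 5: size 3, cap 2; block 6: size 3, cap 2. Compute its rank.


Rank of a partition matroid = sum of min(|Si|, ci) for each block.
= min(2,1) + min(6,2) + min(2,2) + min(6,3) + min(3,2) + min(3,2)
= 1 + 2 + 2 + 3 + 2 + 2
= 12.

12


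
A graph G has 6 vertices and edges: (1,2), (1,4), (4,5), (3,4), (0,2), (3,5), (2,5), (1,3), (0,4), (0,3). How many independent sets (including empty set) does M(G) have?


An independent set in a graphic matroid is an acyclic edge subset.
G has 6 vertices and 10 edges.
Enumerate all 2^10 = 1024 subsets, checking for acyclicity.
Total independent sets = 488.

488


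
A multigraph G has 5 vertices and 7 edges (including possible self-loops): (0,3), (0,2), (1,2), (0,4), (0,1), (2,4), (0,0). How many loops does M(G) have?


In a graphic matroid, a loop is a self-loop edge (u,u) with rank 0.
Examining all 7 edges for self-loops...
Self-loops found: (0,0)
Number of loops = 1.

1
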